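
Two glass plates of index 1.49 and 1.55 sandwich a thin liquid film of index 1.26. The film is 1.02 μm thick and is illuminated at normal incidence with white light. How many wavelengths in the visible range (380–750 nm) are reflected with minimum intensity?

Ray reflecting at the top interface goes from n = 1.49 toward n = 1.26: no phase shift.
Ray reflecting at the bottom interface goes from n = 1.26 toward n = 1.55: a half-wave phase shift.
Exactly one π shift → a net half-wave offset.
For weak reflection here: 2 n t = m λ.
λ = 2 n t / m = 2570 / m nm.
m=3: 857 nm (IR); m=4: 643 nm (visible); m=5: 514 nm (visible); m=6: 428 nm (visible); m=7: 367 nm (UV).

3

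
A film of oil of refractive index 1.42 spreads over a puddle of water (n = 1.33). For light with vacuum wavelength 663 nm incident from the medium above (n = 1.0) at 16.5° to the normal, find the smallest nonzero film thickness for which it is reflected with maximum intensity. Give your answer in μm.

Top surface (1.0 → 1.42): reflection off a higher-index medium gives a half-wave phase shift.
Bottom surface (1.42 → 1.33): reflection off a lower-index medium gives no phase shift.
The two reflections differ by half a wavelength.
With one net inversion, constructive interference in reflection requires 2 n t cos θ_r = (m + ½) λ.
Snell's law: 1.0 sin 16.5° = 1.42 sin θ_r → sin θ_r = 0.200, cos θ_r = 0.980.
Minimum at m = 0: t = λ / (4 n cos θ_r) = 663 / (4 × 1.42 × 0.980) = 119 nm.

0.119 μm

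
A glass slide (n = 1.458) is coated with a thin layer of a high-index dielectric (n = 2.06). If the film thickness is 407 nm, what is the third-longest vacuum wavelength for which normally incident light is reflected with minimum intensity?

559 nm

Ray reflecting at the top interface goes from n = 1.0 toward n = 2.06: a half-wave phase shift.
Bottom surface (2.06 → 1.458): reflection off a lower-index medium gives no phase shift.
Exactly one π shift → a net half-wave offset.
With one net inversion, destructive interference in reflection requires 2 n t = m λ.
λ = 2 n t / m. The third-longest wavelength is m = 3: λ = 2 × 2.06 × 407 / 3.00 = 559 nm.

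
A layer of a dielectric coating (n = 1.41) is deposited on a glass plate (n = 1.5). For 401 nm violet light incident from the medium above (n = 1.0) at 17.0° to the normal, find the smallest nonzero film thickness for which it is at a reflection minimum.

At the upper boundary (n = 1.0 to n = 1.41) the reflected ray undergoes a half-wave phase shift.
Bottom surface (1.41 → 1.5): reflection off a higher-index medium gives a half-wave phase shift.
The two reflections carry the same phase change, so no net offset.
With no net inversion, destructive interference in reflection requires 2 n t cos θ_r = (m + ½) λ.
Snell's law: 1.0 sin 17.0° = 1.41 sin θ_r → sin θ_r = 0.207, cos θ_r = 0.978.
Minimum at m = 0: t = λ / (4 n cos θ_r) = 401 / (4 × 1.41 × 0.978) = 72.7 nm.

72.7 nm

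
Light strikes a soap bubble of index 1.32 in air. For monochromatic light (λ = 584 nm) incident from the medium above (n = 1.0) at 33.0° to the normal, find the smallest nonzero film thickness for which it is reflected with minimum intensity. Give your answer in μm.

0.243 μm

Ray reflecting at the top interface goes from n = 1.0 toward n = 1.32: a half-wave phase shift.
Bottom surface (1.32 → 1.0): reflection off a lower-index medium gives no phase shift.
The two reflections differ by half a wavelength.
For minimum reflection here: 2 n t cos θ_r = m λ.
Snell's law: 1.0 sin 33.0° = 1.32 sin θ_r → sin θ_r = 0.413, cos θ_r = 0.911.
Minimum nonzero at m = 1: t = λ / (2 n cos θ_r) = 584 / (2 × 1.32 × 0.911) = 243 nm.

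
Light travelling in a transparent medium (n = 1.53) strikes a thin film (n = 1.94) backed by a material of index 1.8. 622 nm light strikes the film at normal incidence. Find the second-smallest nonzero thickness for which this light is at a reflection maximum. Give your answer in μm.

0.240 μm

Top surface (1.53 → 1.94): reflection off a higher-index medium gives a half-wave phase shift.
At the lower boundary (n = 1.94 to n = 1.8) the reflected ray undergoes no phase shift.
The two reflections differ by half a wavelength.
So the condition for constructive reflection is 2 n t = (m + ½) λ.
The second-smallest nonzero thickness corresponds to m = 1: t = (m + ½) λ / (2 n) = 1.50 × 622 / (2 × 1.94) = 240 nm.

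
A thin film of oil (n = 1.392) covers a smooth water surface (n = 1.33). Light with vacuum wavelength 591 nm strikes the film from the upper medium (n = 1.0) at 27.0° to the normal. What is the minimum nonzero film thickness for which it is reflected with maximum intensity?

At the upper boundary (n = 1.0 to n = 1.392) the reflected ray undergoes a half-wave phase shift.
Ray reflecting at the bottom interface goes from n = 1.392 toward n = 1.33: no phase shift.
The two reflections differ by half a wavelength.
For strong reflection here: 2 n t cos θ_r = (m + ½) λ.
Snell's law: 1.0 sin 27.0° = 1.392 sin θ_r → sin θ_r = 0.326, cos θ_r = 0.945.
Minimum at m = 0: t = λ / (4 n cos θ_r) = 591 / (4 × 1.392 × 0.945) = 112 nm.

112 nm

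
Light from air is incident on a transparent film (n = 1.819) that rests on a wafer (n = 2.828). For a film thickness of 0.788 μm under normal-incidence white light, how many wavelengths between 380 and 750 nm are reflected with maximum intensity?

4

At the upper boundary (n = 1.0 to n = 1.819) the reflected ray undergoes a half-wave phase shift.
Ray reflecting at the bottom interface goes from n = 1.819 toward n = 2.828: a half-wave phase shift.
Net: no relative phase inversion (both shifts match).
For bright reflection here: 2 n t = m λ.
λ = 2 n t / m = 2867 / m nm.
m=3: 956 nm (IR); m=4: 717 nm (visible); m=5: 573 nm (visible); m=6: 478 nm (visible); m=7: 410 nm (visible); m=8: 358 nm (UV).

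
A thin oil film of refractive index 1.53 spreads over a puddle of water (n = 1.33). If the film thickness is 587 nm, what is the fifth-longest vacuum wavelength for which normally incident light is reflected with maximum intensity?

399 nm

At the upper boundary (n = 1.0 to n = 1.53) the reflected ray undergoes a half-wave phase shift.
Ray reflecting at the bottom interface goes from n = 1.53 toward n = 1.33: no phase shift.
The two reflections differ by half a wavelength.
With one net inversion, constructive interference in reflection requires 2 n t = (m + ½) λ.
λ = 2 n t / (m + ½). The fifth-longest wavelength is m = 4: λ = 2 × 1.53 × 587 / 4.50 = 399 nm.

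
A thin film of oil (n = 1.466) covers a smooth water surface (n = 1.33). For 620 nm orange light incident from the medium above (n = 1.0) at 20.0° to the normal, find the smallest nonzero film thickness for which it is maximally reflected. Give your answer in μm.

Ray reflecting at the top interface goes from n = 1.0 toward n = 1.466: a half-wave phase shift.
At the lower boundary (n = 1.466 to n = 1.33) the reflected ray undergoes no phase shift.
Exactly one π shift → a net half-wave offset.
With one net inversion, constructive interference in reflection requires 2 n t cos θ_r = (m + ½) λ.
Snell's law: 1.0 sin 20.0° = 1.466 sin θ_r → sin θ_r = 0.233, cos θ_r = 0.972.
Minimum at m = 0: t = λ / (4 n cos θ_r) = 620 / (4 × 1.466 × 0.972) = 109 nm.

0.109 μm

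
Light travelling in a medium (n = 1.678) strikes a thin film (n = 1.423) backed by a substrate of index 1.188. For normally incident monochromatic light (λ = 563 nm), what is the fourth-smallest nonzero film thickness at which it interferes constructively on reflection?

Ray reflecting at the top interface goes from n = 1.678 toward n = 1.423: no phase shift.
Ray reflecting at the bottom interface goes from n = 1.423 toward n = 1.188: no phase shift.
The two reflections carry the same phase change, so no net offset.
With no net inversion, constructive interference in reflection requires 2 n t = m λ.
The fourth-smallest nonzero thickness corresponds to m = 4: t = m λ / (2 n) = 4.00 × 563 / (2 × 1.423) = 791 nm.

791 nm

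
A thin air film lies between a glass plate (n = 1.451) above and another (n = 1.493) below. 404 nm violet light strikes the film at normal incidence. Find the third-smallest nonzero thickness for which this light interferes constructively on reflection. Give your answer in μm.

Top surface (1.451 → 1.0): reflection off a lower-index medium gives no phase shift.
Bottom surface (1.0 → 1.493): reflection off a higher-index medium gives a half-wave phase shift.
The two reflections differ by half a wavelength.
With one net inversion, constructive interference in reflection requires 2 n t = (m + ½) λ.
The third-smallest nonzero thickness corresponds to m = 2: t = (m + ½) λ / (2 n) = 2.50 × 404 / (2 × 1.0) = 505 nm.

0.505 μm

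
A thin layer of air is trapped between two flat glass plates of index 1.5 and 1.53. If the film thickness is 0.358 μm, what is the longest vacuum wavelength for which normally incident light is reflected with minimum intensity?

716 nm

At the upper boundary (n = 1.5 to n = 1.0) the reflected ray undergoes no phase shift.
Bottom surface (1.0 → 1.53): reflection off a higher-index medium gives a half-wave phase shift.
The two reflections differ by half a wavelength.
So the condition for destructive reflection is 2 n t = m λ.
λ = 2 n t / m. The longest wavelength is m = 1: λ = 2 × 1.0 × 358 / 1.00 = 716 nm.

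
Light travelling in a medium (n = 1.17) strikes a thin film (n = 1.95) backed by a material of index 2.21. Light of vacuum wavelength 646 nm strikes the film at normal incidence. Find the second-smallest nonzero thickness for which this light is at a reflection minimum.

248 nm

At the upper boundary (n = 1.17 to n = 1.95) the reflected ray undergoes a half-wave phase shift.
Bottom surface (1.95 → 2.21): reflection off a higher-index medium gives a half-wave phase shift.
Zero or two π shifts → no net half-wave offset.
With no net inversion, destructive interference in reflection requires 2 n t = (m + ½) λ.
The second-smallest nonzero thickness corresponds to m = 1: t = (m + ½) λ / (2 n) = 1.50 × 646 / (2 × 1.95) = 248 nm.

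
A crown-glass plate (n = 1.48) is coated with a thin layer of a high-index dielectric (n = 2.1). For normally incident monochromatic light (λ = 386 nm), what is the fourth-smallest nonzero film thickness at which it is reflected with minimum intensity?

368 nm

Ray reflecting at the top interface goes from n = 1.0 toward n = 2.1: a half-wave phase shift.
At the lower boundary (n = 2.1 to n = 1.48) the reflected ray undergoes no phase shift.
Net: one phase inversion between the two reflected rays.
For weak reflection here: 2 n t = m λ.
The fourth-smallest nonzero thickness corresponds to m = 4: t = m λ / (2 n) = 4.00 × 386 / (2 × 2.1) = 368 nm.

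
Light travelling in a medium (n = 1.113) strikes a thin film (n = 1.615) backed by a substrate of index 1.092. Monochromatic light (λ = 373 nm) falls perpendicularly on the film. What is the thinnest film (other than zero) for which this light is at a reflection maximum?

57.7 nm

At the upper boundary (n = 1.113 to n = 1.615) the reflected ray undergoes a half-wave phase shift.
At the lower boundary (n = 1.615 to n = 1.092) the reflected ray undergoes no phase shift.
Exactly one π shift → a net half-wave offset.
With one net inversion, constructive interference in reflection requires 2 n t = (m + ½) λ.
Minimum at m = 0: t = λ / (4 n) = 373 / (4 × 1.615) = 57.7 nm.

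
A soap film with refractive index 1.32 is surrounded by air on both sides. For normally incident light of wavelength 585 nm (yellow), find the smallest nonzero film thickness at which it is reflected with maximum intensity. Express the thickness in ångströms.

At the upper boundary (n = 1.0 to n = 1.32) the reflected ray undergoes a half-wave phase shift.
Ray reflecting at the bottom interface goes from n = 1.32 toward n = 1.0: no phase shift.
Exactly one π shift → a net half-wave offset.
For strong reflection here: 2 n t = (m + ½) λ.
Minimum at m = 0: t = λ / (4 n) = 585 / (4 × 1.32) = 111 nm.

1108 Å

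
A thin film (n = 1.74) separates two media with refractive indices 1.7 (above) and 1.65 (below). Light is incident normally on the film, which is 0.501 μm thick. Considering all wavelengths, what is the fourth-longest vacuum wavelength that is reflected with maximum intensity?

Ray reflecting at the top interface goes from n = 1.7 toward n = 1.74: a half-wave phase shift.
At the lower boundary (n = 1.74 to n = 1.65) the reflected ray undergoes no phase shift.
The two reflections differ by half a wavelength.
For bright reflection here: 2 n t = (m + ½) λ.
λ = 2 n t / (m + ½). The fourth-longest wavelength is m = 3: λ = 2 × 1.74 × 501 / 3.50 = 498 nm.

498 nm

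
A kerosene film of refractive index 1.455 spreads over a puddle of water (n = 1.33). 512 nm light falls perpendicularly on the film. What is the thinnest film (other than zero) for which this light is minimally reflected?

176 nm

Ray reflecting at the top interface goes from n = 1.0 toward n = 1.455: a half-wave phase shift.
At the lower boundary (n = 1.455 to n = 1.33) the reflected ray undergoes no phase shift.
Exactly one π shift → a net half-wave offset.
So the condition for destructive reflection is 2 n t = m λ.
Minimum nonzero at m = 1: t = λ / (2 n) = 512 / (2 × 1.455) = 176 nm.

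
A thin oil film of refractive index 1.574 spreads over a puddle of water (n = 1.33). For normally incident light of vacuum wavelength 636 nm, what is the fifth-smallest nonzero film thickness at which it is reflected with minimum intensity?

Top surface (1.0 → 1.574): reflection off a higher-index medium gives a half-wave phase shift.
At the lower boundary (n = 1.574 to n = 1.33) the reflected ray undergoes no phase shift.
The two reflections differ by half a wavelength.
With one net inversion, destructive interference in reflection requires 2 n t = m λ.
The fifth-smallest nonzero thickness corresponds to m = 5: t = m λ / (2 n) = 5.00 × 636 / (2 × 1.574) = 1010 nm.

1010 nm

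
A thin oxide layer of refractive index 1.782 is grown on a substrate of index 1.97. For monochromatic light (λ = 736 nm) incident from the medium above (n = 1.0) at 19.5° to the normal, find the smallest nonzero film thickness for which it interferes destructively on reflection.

105 nm

Ray reflecting at the top interface goes from n = 1.0 toward n = 1.782: a half-wave phase shift.
Ray reflecting at the bottom interface goes from n = 1.782 toward n = 1.97: a half-wave phase shift.
Zero or two π shifts → no net half-wave offset.
For dark reflection here: 2 n t cos θ_r = (m + ½) λ.
Snell's law: 1.0 sin 19.5° = 1.782 sin θ_r → sin θ_r = 0.187, cos θ_r = 0.982.
Minimum at m = 0: t = λ / (4 n cos θ_r) = 736 / (4 × 1.782 × 0.982) = 105 nm.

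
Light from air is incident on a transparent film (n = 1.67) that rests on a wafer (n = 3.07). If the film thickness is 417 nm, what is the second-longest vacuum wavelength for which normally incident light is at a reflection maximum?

696 nm

Top surface (1.0 → 1.67): reflection off a higher-index medium gives a half-wave phase shift.
Bottom surface (1.67 → 3.07): reflection off a higher-index medium gives a half-wave phase shift.
The two reflections carry the same phase change, so no net offset.
With no net inversion, constructive interference in reflection requires 2 n t = m λ.
λ = 2 n t / m. The second-longest wavelength is m = 2: λ = 2 × 1.67 × 417 / 2.00 = 696 nm.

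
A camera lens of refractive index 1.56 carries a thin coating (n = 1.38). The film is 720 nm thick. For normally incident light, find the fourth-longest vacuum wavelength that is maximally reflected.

497 nm

At the upper boundary (n = 1.0 to n = 1.38) the reflected ray undergoes a half-wave phase shift.
Bottom surface (1.38 → 1.56): reflection off a higher-index medium gives a half-wave phase shift.
Net: no relative phase inversion (both shifts match).
So the condition for constructive reflection is 2 n t = m λ.
λ = 2 n t / m. The fourth-longest wavelength is m = 4: λ = 2 × 1.38 × 720 / 4.00 = 497 nm.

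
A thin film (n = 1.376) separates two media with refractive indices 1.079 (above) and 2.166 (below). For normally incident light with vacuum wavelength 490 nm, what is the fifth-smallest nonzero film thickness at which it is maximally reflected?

890 nm

Top surface (1.079 → 1.376): reflection off a higher-index medium gives a half-wave phase shift.
Bottom surface (1.376 → 2.166): reflection off a higher-index medium gives a half-wave phase shift.
Zero or two π shifts → no net half-wave offset.
With no net inversion, constructive interference in reflection requires 2 n t = m λ.
The fifth-smallest nonzero thickness corresponds to m = 5: t = m λ / (2 n) = 5.00 × 490 / (2 × 1.376) = 890 nm.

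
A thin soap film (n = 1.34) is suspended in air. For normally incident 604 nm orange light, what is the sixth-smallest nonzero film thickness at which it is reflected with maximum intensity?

Ray reflecting at the top interface goes from n = 1.0 toward n = 1.34: a half-wave phase shift.
Ray reflecting at the bottom interface goes from n = 1.34 toward n = 1.0: no phase shift.
Exactly one π shift → a net half-wave offset.
So the condition for constructive reflection is 2 n t = (m + ½) λ.
The sixth-smallest nonzero thickness corresponds to m = 5: t = (m + ½) λ / (2 n) = 5.50 × 604 / (2 × 1.34) = 1240 nm.

1240 nm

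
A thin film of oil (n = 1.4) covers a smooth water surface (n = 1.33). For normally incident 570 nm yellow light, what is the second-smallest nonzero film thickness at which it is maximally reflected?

305 nm

Top surface (1.0 → 1.4): reflection off a higher-index medium gives a half-wave phase shift.
Bottom surface (1.4 → 1.33): reflection off a lower-index medium gives no phase shift.
Exactly one π shift → a net half-wave offset.
For maximum reflection here: 2 n t = (m + ½) λ.
The second-smallest nonzero thickness corresponds to m = 1: t = (m + ½) λ / (2 n) = 1.50 × 570 / (2 × 1.4) = 305 nm.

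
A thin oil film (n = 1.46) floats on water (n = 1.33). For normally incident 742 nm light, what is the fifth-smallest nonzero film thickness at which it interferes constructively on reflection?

1143 nm

At the upper boundary (n = 1.0 to n = 1.46) the reflected ray undergoes a half-wave phase shift.
At the lower boundary (n = 1.46 to n = 1.33) the reflected ray undergoes no phase shift.
The two reflections differ by half a wavelength.
So the condition for constructive reflection is 2 n t = (m + ½) λ.
The fifth-smallest nonzero thickness corresponds to m = 4: t = (m + ½) λ / (2 n) = 4.50 × 742 / (2 × 1.46) = 1143 nm.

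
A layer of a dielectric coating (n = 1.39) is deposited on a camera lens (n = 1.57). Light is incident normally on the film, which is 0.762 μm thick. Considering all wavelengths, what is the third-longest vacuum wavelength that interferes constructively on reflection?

At the upper boundary (n = 1.0 to n = 1.39) the reflected ray undergoes a half-wave phase shift.
Ray reflecting at the bottom interface goes from n = 1.39 toward n = 1.57: a half-wave phase shift.
Zero or two π shifts → no net half-wave offset.
With no net inversion, constructive interference in reflection requires 2 n t = m λ.
λ = 2 n t / m. The third-longest wavelength is m = 3: λ = 2 × 1.39 × 762 / 3.00 = 706 nm.

706 nm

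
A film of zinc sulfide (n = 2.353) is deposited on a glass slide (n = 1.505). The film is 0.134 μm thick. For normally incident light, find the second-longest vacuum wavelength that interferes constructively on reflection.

420 nm

Ray reflecting at the top interface goes from n = 1.0 toward n = 2.353: a half-wave phase shift.
At the lower boundary (n = 2.353 to n = 1.505) the reflected ray undergoes no phase shift.
Net: one phase inversion between the two reflected rays.
For maximum reflection here: 2 n t = (m + ½) λ.
λ = 2 n t / (m + ½). The second-longest wavelength is m = 1: λ = 2 × 2.353 × 134 / 1.50 = 420 nm.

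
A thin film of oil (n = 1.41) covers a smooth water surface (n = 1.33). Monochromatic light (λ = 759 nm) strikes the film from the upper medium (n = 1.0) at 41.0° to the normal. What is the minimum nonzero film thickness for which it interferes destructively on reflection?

304 nm

Top surface (1.0 → 1.41): reflection off a higher-index medium gives a half-wave phase shift.
Bottom surface (1.41 → 1.33): reflection off a lower-index medium gives no phase shift.
Exactly one π shift → a net half-wave offset.
For minimum reflection here: 2 n t cos θ_r = m λ.
Snell's law: 1.0 sin 41.0° = 1.41 sin θ_r → sin θ_r = 0.465, cos θ_r = 0.885.
Minimum nonzero at m = 1: t = λ / (2 n cos θ_r) = 759 / (2 × 1.41 × 0.885) = 304 nm.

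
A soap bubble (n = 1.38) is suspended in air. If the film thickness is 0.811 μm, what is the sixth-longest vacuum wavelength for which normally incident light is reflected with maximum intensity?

407 nm

Ray reflecting at the top interface goes from n = 1.0 toward n = 1.38: a half-wave phase shift.
At the lower boundary (n = 1.38 to n = 1.0) the reflected ray undergoes no phase shift.
Exactly one π shift → a net half-wave offset.
With one net inversion, constructive interference in reflection requires 2 n t = (m + ½) λ.
λ = 2 n t / (m + ½). The sixth-longest wavelength is m = 5: λ = 2 × 1.38 × 811 / 5.50 = 407 nm.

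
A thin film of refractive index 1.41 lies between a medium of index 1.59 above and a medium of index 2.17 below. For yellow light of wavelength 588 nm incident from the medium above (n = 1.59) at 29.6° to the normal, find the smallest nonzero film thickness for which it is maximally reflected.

Ray reflecting at the top interface goes from n = 1.59 toward n = 1.41: no phase shift.
At the lower boundary (n = 1.41 to n = 2.17) the reflected ray undergoes a half-wave phase shift.
The two reflections differ by half a wavelength.
So the condition for constructive reflection is 2 n t cos θ_r = (m + ½) λ.
Snell's law: 1.59 sin 29.6° = 1.41 sin θ_r → sin θ_r = 0.557, cos θ_r = 0.831.
Minimum at m = 0: t = λ / (4 n cos θ_r) = 588 / (4 × 1.41 × 0.831) = 126 nm.

126 nm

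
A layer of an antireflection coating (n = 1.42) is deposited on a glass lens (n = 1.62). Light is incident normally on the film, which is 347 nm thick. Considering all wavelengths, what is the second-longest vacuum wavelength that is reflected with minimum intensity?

At the upper boundary (n = 1.0 to n = 1.42) the reflected ray undergoes a half-wave phase shift.
At the lower boundary (n = 1.42 to n = 1.62) the reflected ray undergoes a half-wave phase shift.
The two reflections carry the same phase change, so no net offset.
With no net inversion, destructive interference in reflection requires 2 n t = (m + ½) λ.
λ = 2 n t / (m + ½). The second-longest wavelength is m = 1: λ = 2 × 1.42 × 347 / 1.50 = 657 nm.

657 nm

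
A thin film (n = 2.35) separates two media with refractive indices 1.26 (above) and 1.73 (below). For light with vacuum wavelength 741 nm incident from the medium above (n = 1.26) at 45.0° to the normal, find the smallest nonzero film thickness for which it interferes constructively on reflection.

85.2 nm

Top surface (1.26 → 2.35): reflection off a higher-index medium gives a half-wave phase shift.
At the lower boundary (n = 2.35 to n = 1.73) the reflected ray undergoes no phase shift.
Net: one phase inversion between the two reflected rays.
So the condition for constructive reflection is 2 n t cos θ_r = (m + ½) λ.
Snell's law: 1.26 sin 45.0° = 2.35 sin θ_r → sin θ_r = 0.379, cos θ_r = 0.925.
Minimum at m = 0: t = λ / (4 n cos θ_r) = 741 / (4 × 2.35 × 0.925) = 85.2 nm.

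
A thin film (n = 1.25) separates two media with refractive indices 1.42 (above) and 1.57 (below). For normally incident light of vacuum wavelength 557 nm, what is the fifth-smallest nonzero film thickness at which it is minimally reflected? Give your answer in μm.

1.11 μm

Ray reflecting at the top interface goes from n = 1.42 toward n = 1.25: no phase shift.
Bottom surface (1.25 → 1.57): reflection off a higher-index medium gives a half-wave phase shift.
Net: one phase inversion between the two reflected rays.
So the condition for destructive reflection is 2 n t = m λ.
The fifth-smallest nonzero thickness corresponds to m = 5: t = m λ / (2 n) = 5.00 × 557 / (2 × 1.25) = 1114 nm.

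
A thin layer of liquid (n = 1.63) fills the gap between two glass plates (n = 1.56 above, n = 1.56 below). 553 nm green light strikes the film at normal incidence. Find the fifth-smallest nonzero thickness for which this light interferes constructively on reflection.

763 nm

Top surface (1.56 → 1.63): reflection off a higher-index medium gives a half-wave phase shift.
Bottom surface (1.63 → 1.56): reflection off a lower-index medium gives no phase shift.
Net: one phase inversion between the two reflected rays.
So the condition for constructive reflection is 2 n t = (m + ½) λ.
The fifth-smallest nonzero thickness corresponds to m = 4: t = (m + ½) λ / (2 n) = 4.50 × 553 / (2 × 1.63) = 763 nm.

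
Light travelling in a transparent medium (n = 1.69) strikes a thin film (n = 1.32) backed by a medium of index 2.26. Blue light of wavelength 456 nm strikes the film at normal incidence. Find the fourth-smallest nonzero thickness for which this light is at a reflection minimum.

At the upper boundary (n = 1.69 to n = 1.32) the reflected ray undergoes no phase shift.
Bottom surface (1.32 → 2.26): reflection off a higher-index medium gives a half-wave phase shift.
The two reflections differ by half a wavelength.
With one net inversion, destructive interference in reflection requires 2 n t = m λ.
The fourth-smallest nonzero thickness corresponds to m = 4: t = m λ / (2 n) = 4.00 × 456 / (2 × 1.32) = 691 nm.

691 nm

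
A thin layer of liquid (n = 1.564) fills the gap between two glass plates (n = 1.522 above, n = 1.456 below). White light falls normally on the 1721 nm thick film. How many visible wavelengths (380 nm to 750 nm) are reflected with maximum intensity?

7

Top surface (1.522 → 1.564): reflection off a higher-index medium gives a half-wave phase shift.
Bottom surface (1.564 → 1.456): reflection off a lower-index medium gives no phase shift.
The two reflections differ by half a wavelength.
So the condition for constructive reflection is 2 n t = (m + ½) λ.
λ = 2 n t / (m + ½) = 5383 / (m + ½) nm.
m=6: 828 nm (IR); m=7: 718 nm (visible); m=8: 633 nm (visible); m=9: 567 nm (visible); m=10: 513 nm (visible); m=11: 468 nm (visible); m=12: 431 nm (visible); m=13: 399 nm (visible); m=14: 371 nm (UV).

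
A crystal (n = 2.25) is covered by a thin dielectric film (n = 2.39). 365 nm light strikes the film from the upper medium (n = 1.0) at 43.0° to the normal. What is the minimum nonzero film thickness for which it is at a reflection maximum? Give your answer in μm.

0.0398 μm

Top surface (1.0 → 2.39): reflection off a higher-index medium gives a half-wave phase shift.
Ray reflecting at the bottom interface goes from n = 2.39 toward n = 2.25: no phase shift.
Net: one phase inversion between the two reflected rays.
For bright reflection here: 2 n t cos θ_r = (m + ½) λ.
Snell's law: 1.0 sin 43.0° = 2.39 sin θ_r → sin θ_r = 0.285, cos θ_r = 0.958.
Minimum at m = 0: t = λ / (4 n cos θ_r) = 365 / (4 × 2.39 × 0.958) = 39.8 nm.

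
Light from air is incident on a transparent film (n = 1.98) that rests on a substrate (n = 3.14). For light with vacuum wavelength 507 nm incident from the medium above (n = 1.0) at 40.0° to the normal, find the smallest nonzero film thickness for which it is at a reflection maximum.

At the upper boundary (n = 1.0 to n = 1.98) the reflected ray undergoes a half-wave phase shift.
Ray reflecting at the bottom interface goes from n = 1.98 toward n = 3.14: a half-wave phase shift.
The two reflections carry the same phase change, so no net offset.
For strong reflection here: 2 n t cos θ_r = m λ.
Snell's law: 1.0 sin 40.0° = 1.98 sin θ_r → sin θ_r = 0.325, cos θ_r = 0.946.
Minimum nonzero at m = 1: t = λ / (2 n cos θ_r) = 507 / (2 × 1.98 × 0.946) = 135 nm.

135 nm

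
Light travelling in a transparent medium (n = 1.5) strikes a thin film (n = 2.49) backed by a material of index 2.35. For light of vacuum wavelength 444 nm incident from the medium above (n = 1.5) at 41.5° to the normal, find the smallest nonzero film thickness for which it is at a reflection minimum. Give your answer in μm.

0.0972 μm

Top surface (1.5 → 2.49): reflection off a higher-index medium gives a half-wave phase shift.
Bottom surface (2.49 → 2.35): reflection off a lower-index medium gives no phase shift.
The two reflections differ by half a wavelength.
With one net inversion, destructive interference in reflection requires 2 n t cos θ_r = m λ.
Snell's law: 1.5 sin 41.5° = 2.49 sin θ_r → sin θ_r = 0.399, cos θ_r = 0.917.
Minimum nonzero at m = 1: t = λ / (2 n cos θ_r) = 444 / (2 × 2.49 × 0.917) = 97.2 nm.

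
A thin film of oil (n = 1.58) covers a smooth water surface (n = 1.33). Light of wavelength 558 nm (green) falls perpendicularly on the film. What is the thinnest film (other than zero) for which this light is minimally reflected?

177 nm

At the upper boundary (n = 1.0 to n = 1.58) the reflected ray undergoes a half-wave phase shift.
At the lower boundary (n = 1.58 to n = 1.33) the reflected ray undergoes no phase shift.
Net: one phase inversion between the two reflected rays.
With one net inversion, destructive interference in reflection requires 2 n t = m λ.
Minimum nonzero at m = 1: t = λ / (2 n) = 558 / (2 × 1.58) = 177 nm.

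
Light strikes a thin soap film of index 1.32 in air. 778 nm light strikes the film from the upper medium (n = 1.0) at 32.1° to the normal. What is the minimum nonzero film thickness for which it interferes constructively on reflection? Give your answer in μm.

0.161 μm

Top surface (1.0 → 1.32): reflection off a higher-index medium gives a half-wave phase shift.
Bottom surface (1.32 → 1.0): reflection off a lower-index medium gives no phase shift.
Exactly one π shift → a net half-wave offset.
With one net inversion, constructive interference in reflection requires 2 n t cos θ_r = (m + ½) λ.
Snell's law: 1.0 sin 32.1° = 1.32 sin θ_r → sin θ_r = 0.403, cos θ_r = 0.915.
Minimum at m = 0: t = λ / (4 n cos θ_r) = 778 / (4 × 1.32 × 0.915) = 161 nm.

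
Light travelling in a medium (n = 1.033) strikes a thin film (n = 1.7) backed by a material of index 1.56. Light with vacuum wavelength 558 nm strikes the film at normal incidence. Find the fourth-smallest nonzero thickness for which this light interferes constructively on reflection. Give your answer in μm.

0.574 μm

Ray reflecting at the top interface goes from n = 1.033 toward n = 1.7: a half-wave phase shift.
Ray reflecting at the bottom interface goes from n = 1.7 toward n = 1.56: no phase shift.
Exactly one π shift → a net half-wave offset.
So the condition for constructive reflection is 2 n t = (m + ½) λ.
The fourth-smallest nonzero thickness corresponds to m = 3: t = (m + ½) λ / (2 n) = 3.50 × 558 / (2 × 1.7) = 574 nm.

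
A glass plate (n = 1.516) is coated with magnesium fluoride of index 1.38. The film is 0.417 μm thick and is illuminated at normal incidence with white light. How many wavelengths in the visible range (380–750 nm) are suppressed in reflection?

At the upper boundary (n = 1.0 to n = 1.38) the reflected ray undergoes a half-wave phase shift.
Bottom surface (1.38 → 1.516): reflection off a higher-index medium gives a half-wave phase shift.
The two reflections carry the same phase change, so no net offset.
So the condition for destructive reflection is 2 n t = (m + ½) λ.
λ = 2 n t / (m + ½) = 1151 / (m + ½) nm.
m=1: 767 nm (IR); m=2: 460 nm (visible); m=3: 329 nm (UV).

1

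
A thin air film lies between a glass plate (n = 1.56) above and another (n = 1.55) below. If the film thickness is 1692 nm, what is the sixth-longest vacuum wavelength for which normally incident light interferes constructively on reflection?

Top surface (1.56 → 1.0): reflection off a lower-index medium gives no phase shift.
Bottom surface (1.0 → 1.55): reflection off a higher-index medium gives a half-wave phase shift.
The two reflections differ by half a wavelength.
With one net inversion, constructive interference in reflection requires 2 n t = (m + ½) λ.
λ = 2 n t / (m + ½). The sixth-longest wavelength is m = 5: λ = 2 × 1.0 × 1692 / 5.50 = 615 nm.

615 nm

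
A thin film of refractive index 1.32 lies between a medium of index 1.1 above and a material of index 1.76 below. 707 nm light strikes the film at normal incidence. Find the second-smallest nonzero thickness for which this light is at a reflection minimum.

At the upper boundary (n = 1.1 to n = 1.32) the reflected ray undergoes a half-wave phase shift.
Ray reflecting at the bottom interface goes from n = 1.32 toward n = 1.76: a half-wave phase shift.
The two reflections carry the same phase change, so no net offset.
For minimum reflection here: 2 n t = (m + ½) λ.
The second-smallest nonzero thickness corresponds to m = 1: t = (m + ½) λ / (2 n) = 1.50 × 707 / (2 × 1.32) = 402 nm.

402 nm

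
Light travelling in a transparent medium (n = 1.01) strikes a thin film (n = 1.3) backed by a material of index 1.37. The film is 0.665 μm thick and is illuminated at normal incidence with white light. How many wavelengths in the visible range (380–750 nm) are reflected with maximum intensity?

At the upper boundary (n = 1.01 to n = 1.3) the reflected ray undergoes a half-wave phase shift.
At the lower boundary (n = 1.3 to n = 1.37) the reflected ray undergoes a half-wave phase shift.
The two reflections carry the same phase change, so no net offset.
With no net inversion, constructive interference in reflection requires 2 n t = m λ.
λ = 2 n t / m = 1729 / m nm.
m=2: 865 nm (IR); m=3: 576 nm (visible); m=4: 432 nm (visible); m=5: 346 nm (UV).

2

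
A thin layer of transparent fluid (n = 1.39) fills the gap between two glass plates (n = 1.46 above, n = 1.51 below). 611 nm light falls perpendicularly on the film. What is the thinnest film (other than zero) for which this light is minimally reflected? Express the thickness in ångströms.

At the upper boundary (n = 1.46 to n = 1.39) the reflected ray undergoes no phase shift.
At the lower boundary (n = 1.39 to n = 1.51) the reflected ray undergoes a half-wave phase shift.
The two reflections differ by half a wavelength.
So the condition for destructive reflection is 2 n t = m λ.
Minimum nonzero at m = 1: t = λ / (2 n) = 611 / (2 × 1.39) = 220 nm.

2198 Å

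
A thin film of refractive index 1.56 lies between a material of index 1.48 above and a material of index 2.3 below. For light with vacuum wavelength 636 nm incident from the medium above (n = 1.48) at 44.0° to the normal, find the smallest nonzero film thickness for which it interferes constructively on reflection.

271 nm

At the upper boundary (n = 1.48 to n = 1.56) the reflected ray undergoes a half-wave phase shift.
At the lower boundary (n = 1.56 to n = 2.3) the reflected ray undergoes a half-wave phase shift.
Zero or two π shifts → no net half-wave offset.
For maximum reflection here: 2 n t cos θ_r = m λ.
Snell's law: 1.48 sin 44.0° = 1.56 sin θ_r → sin θ_r = 0.659, cos θ_r = 0.752.
Minimum nonzero at m = 1: t = λ / (2 n cos θ_r) = 636 / (2 × 1.56 × 0.752) = 271 nm.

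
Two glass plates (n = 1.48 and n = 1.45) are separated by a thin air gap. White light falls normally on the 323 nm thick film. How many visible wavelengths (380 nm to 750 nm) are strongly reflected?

Top surface (1.48 → 1.0): reflection off a lower-index medium gives no phase shift.
Ray reflecting at the bottom interface goes from n = 1.0 toward n = 1.45: a half-wave phase shift.
Exactly one π shift → a net half-wave offset.
With one net inversion, constructive interference in reflection requires 2 n t = (m + ½) λ.
λ = 2 n t / (m + ½) = 646 / (m + ½) nm.
m=0: 1292 nm (IR); m=1: 431 nm (visible); m=2: 258 nm (UV).

1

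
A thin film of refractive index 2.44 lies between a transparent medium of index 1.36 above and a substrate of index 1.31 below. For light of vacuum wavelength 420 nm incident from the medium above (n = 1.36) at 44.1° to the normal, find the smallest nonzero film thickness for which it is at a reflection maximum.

Top surface (1.36 → 2.44): reflection off a higher-index medium gives a half-wave phase shift.
At the lower boundary (n = 2.44 to n = 1.31) the reflected ray undergoes no phase shift.
Exactly one π shift → a net half-wave offset.
So the condition for constructive reflection is 2 n t cos θ_r = (m + ½) λ.
Snell's law: 1.36 sin 44.1° = 2.44 sin θ_r → sin θ_r = 0.388, cos θ_r = 0.922.
Minimum at m = 0: t = λ / (4 n cos θ_r) = 420 / (4 × 2.44 × 0.922) = 46.7 nm.

46.7 nm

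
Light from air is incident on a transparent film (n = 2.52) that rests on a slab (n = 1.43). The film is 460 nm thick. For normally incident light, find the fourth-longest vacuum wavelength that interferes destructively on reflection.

580 nm

At the upper boundary (n = 1.0 to n = 2.52) the reflected ray undergoes a half-wave phase shift.
Ray reflecting at the bottom interface goes from n = 2.52 toward n = 1.43: no phase shift.
Net: one phase inversion between the two reflected rays.
So the condition for destructive reflection is 2 n t = m λ.
λ = 2 n t / m. The fourth-longest wavelength is m = 4: λ = 2 × 2.52 × 460 / 4.00 = 580 nm.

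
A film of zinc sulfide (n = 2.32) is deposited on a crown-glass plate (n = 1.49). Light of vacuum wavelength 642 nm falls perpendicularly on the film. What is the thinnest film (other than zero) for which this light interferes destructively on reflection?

138 nm

Ray reflecting at the top interface goes from n = 1.0 toward n = 2.32: a half-wave phase shift.
At the lower boundary (n = 2.32 to n = 1.49) the reflected ray undergoes no phase shift.
The two reflections differ by half a wavelength.
With one net inversion, destructive interference in reflection requires 2 n t = m λ.
Minimum nonzero at m = 1: t = λ / (2 n) = 642 / (2 × 2.32) = 138 nm.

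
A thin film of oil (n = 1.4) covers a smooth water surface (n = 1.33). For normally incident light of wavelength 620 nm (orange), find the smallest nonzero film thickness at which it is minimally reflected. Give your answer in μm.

Ray reflecting at the top interface goes from n = 1.0 toward n = 1.4: a half-wave phase shift.
At the lower boundary (n = 1.4 to n = 1.33) the reflected ray undergoes no phase shift.
Exactly one π shift → a net half-wave offset.
So the condition for destructive reflection is 2 n t = m λ.
Minimum nonzero at m = 1: t = λ / (2 n) = 620 / (2 × 1.4) = 221 nm.

0.221 μm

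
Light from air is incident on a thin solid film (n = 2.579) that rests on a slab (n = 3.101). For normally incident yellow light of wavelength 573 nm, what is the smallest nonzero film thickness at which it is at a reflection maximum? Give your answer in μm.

At the upper boundary (n = 1.0 to n = 2.579) the reflected ray undergoes a half-wave phase shift.
Ray reflecting at the bottom interface goes from n = 2.579 toward n = 3.101: a half-wave phase shift.
Net: no relative phase inversion (both shifts match).
For strong reflection here: 2 n t = m λ.
The smallest nonzero thickness corresponds to m = 1: t = m λ / (2 n) = 1.00 × 573 / (2 × 2.579) = 111 nm.

0.111 μm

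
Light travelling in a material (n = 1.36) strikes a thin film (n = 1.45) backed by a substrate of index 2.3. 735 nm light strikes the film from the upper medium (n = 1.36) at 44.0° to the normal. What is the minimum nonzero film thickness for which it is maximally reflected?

Top surface (1.36 → 1.45): reflection off a higher-index medium gives a half-wave phase shift.
Bottom surface (1.45 → 2.3): reflection off a higher-index medium gives a half-wave phase shift.
Net: no relative phase inversion (both shifts match).
So the condition for constructive reflection is 2 n t cos θ_r = m λ.
Snell's law: 1.36 sin 44.0° = 1.45 sin θ_r → sin θ_r = 0.652, cos θ_r = 0.759.
Minimum nonzero at m = 1: t = λ / (2 n cos θ_r) = 735 / (2 × 1.45 × 0.759) = 334 nm.

334 nm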